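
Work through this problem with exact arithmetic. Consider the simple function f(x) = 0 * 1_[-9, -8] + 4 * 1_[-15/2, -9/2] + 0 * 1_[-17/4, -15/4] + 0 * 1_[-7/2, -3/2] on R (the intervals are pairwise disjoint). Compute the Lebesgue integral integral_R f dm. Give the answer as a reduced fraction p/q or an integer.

For a simple function f = sum_i c_i * 1_{A_i} with disjoint A_i,
  integral f dm = sum_i c_i * m(A_i).
Lengths of the A_i:
  m(A_1) = -8 - (-9) = 1.
  m(A_2) = -9/2 - (-15/2) = 3.
  m(A_3) = -15/4 - (-17/4) = 1/2.
  m(A_4) = -3/2 - (-7/2) = 2.
Contributions c_i * m(A_i):
  (0) * (1) = 0.
  (4) * (3) = 12.
  (0) * (1/2) = 0.
  (0) * (2) = 0.
Total: 0 + 12 + 0 + 0 = 12.

12


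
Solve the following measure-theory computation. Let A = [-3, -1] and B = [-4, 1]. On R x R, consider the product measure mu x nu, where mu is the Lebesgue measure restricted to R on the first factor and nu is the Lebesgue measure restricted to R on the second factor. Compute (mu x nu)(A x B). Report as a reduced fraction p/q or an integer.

For a measurable rectangle A x B, the product measure satisfies
  (mu x nu)(A x B) = mu(A) * nu(B).
  mu(A) = 2.
  nu(B) = 5.
  (mu x nu)(A x B) = 2 * 5 = 10.

10


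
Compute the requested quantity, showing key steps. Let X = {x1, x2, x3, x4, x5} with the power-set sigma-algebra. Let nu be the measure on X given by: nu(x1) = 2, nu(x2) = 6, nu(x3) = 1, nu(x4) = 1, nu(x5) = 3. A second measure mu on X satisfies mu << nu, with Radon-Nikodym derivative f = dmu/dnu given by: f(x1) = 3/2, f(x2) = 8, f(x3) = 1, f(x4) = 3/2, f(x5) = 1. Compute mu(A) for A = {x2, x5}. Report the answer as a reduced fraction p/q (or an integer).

By the defining property of the Radon-Nikodym derivative, for every measurable set A,
  mu(A) = integral_A f dnu.
Since nu is a discrete measure concentrated on the atoms of X, the integral over A reduces to the sum
  mu(A) = sum_{x in A} f(x) * nu({x}).
Computing each term:
  x2: f(x2) * nu(x2) = 8 * 6 = 48.
  x5: f(x5) * nu(x5) = 1 * 3 = 3.
Summing: mu(A) = 48 + 3 = 51.

51


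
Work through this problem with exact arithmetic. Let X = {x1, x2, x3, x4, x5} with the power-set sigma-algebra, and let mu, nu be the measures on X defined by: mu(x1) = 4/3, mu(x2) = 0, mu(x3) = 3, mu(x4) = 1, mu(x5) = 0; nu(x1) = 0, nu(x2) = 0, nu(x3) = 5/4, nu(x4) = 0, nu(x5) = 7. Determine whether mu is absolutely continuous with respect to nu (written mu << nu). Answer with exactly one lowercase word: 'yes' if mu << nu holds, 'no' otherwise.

mu << nu means: every nu-null measurable set is also mu-null; equivalently, for every atom x, if nu({x}) = 0 then mu({x}) = 0.
Checking each atom:
  x1: nu = 0, mu = 4/3 > 0 -> violates mu << nu.
  x2: nu = 0, mu = 0 -> consistent with mu << nu.
  x3: nu = 5/4 > 0 -> no constraint.
  x4: nu = 0, mu = 1 > 0 -> violates mu << nu.
  x5: nu = 7 > 0 -> no constraint.
The atom(s) x1, x4 violate the condition (nu = 0 but mu > 0). Therefore mu is NOT absolutely continuous w.r.t. nu.

no


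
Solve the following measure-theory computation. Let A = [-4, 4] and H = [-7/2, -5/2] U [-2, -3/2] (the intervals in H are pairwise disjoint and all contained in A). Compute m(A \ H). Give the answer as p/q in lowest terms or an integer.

The ambient interval has length m(A) = 4 - (-4) = 8.
Since the holes are disjoint and sit inside A, by finite additivity
  m(H) = sum_i (b_i - a_i), and m(A \ H) = m(A) - m(H).
Computing the hole measures:
  m(H_1) = -5/2 - (-7/2) = 1.
  m(H_2) = -3/2 - (-2) = 1/2.
Summed: m(H) = 1 + 1/2 = 3/2.
So m(A \ H) = 8 - 3/2 = 13/2.

13/2


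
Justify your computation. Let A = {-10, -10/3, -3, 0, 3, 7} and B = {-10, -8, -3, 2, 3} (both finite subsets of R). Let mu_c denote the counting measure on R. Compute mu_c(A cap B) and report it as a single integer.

Counting measure on a finite set equals cardinality. mu_c(A cap B) = |A cap B| (elements appearing in both).
Enumerating the elements of A that also lie in B gives 3 element(s).
So mu_c(A cap B) = 3.

3


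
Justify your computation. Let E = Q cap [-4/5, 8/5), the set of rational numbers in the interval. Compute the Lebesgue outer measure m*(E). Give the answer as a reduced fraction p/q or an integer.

The set Q cap [-4/5, 8/5) is countable (a subset of the countable set Q). Lebesgue outer measure of any countable set is 0: each singleton {q} has m*({q}) = 0, and by countable subadditivity m*(union_k {q_k}) <= sum_k m*({q_k}) = sum_k 0 = 0. The reverse inequality m*(E) >= 0 is automatic. So m*(Q cap [-4/5, 8/5)) = 0.

0


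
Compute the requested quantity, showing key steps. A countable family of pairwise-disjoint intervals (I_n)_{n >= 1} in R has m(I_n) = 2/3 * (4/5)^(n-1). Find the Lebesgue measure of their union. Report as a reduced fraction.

By countable additivity of the Lebesgue measure on pairwise disjoint measurable sets,
  m(union_{n >= 1} I_n) = sum_{n >= 1} m(I_n) = sum_{n >= 1} a * r^(n-1),
  with a = 2/3 and r = 4/5.
Since 0 < r = 4/5 < 1, the geometric series converges:
  sum_{n >= 1} a * r^(n-1) = a / (1 - r).
  = 2/3 / (1 - 4/5)
  = 2/3 / (1/5)
  = 10/3.

10/3


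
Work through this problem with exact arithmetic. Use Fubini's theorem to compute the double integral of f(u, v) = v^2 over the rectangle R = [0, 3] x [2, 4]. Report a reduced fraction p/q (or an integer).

f(u, v) is a tensor product of a function of u and a function of v, and both factors are bounded continuous (hence Lebesgue integrable) on the rectangle, so Fubini's theorem applies:
  integral_R f d(m x m) = (integral_a1^b1 1 du) * (integral_a2^b2 v^2 dv).
Inner integral in u: integral_{0}^{3} 1 du = (3^1 - 0^1)/1
  = 3.
Inner integral in v: integral_{2}^{4} v^2 dv = (4^3 - 2^3)/3
  = 56/3.
Product: (3) * (56/3) = 56.

56


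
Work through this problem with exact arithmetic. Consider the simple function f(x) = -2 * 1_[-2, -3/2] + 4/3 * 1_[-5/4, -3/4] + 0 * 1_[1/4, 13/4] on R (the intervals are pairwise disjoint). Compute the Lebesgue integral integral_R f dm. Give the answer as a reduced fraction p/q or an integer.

For a simple function f = sum_i c_i * 1_{A_i} with disjoint A_i,
  integral f dm = sum_i c_i * m(A_i).
Lengths of the A_i:
  m(A_1) = -3/2 - (-2) = 1/2.
  m(A_2) = -3/4 - (-5/4) = 1/2.
  m(A_3) = 13/4 - 1/4 = 3.
Contributions c_i * m(A_i):
  (-2) * (1/2) = -1.
  (4/3) * (1/2) = 2/3.
  (0) * (3) = 0.
Total: -1 + 2/3 + 0 = -1/3.

-1/3


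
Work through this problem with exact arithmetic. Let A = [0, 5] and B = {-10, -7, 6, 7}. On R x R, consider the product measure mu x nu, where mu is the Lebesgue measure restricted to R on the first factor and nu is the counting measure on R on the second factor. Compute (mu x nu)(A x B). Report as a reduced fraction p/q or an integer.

For a measurable rectangle A x B, the product measure satisfies
  (mu x nu)(A x B) = mu(A) * nu(B).
  mu(A) = 5.
  nu(B) = 4.
  (mu x nu)(A x B) = 5 * 4 = 20.

20


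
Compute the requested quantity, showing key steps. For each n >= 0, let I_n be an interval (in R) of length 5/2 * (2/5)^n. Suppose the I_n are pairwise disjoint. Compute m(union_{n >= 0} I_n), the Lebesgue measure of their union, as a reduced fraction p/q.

By countable additivity of the Lebesgue measure on pairwise disjoint measurable sets,
  m(union_{n >= 0} I_n) = sum_{n >= 0} m(I_n) = sum_{n >= 0} a * r^n,
  with a = 5/2 and r = 2/5.
Since 0 < r = 2/5 < 1, the geometric series converges:
  sum_{n >= 0} a * r^n = a / (1 - r).
  = 5/2 / (1 - 2/5)
  = 5/2 / (3/5)
  = 25/6.

25/6


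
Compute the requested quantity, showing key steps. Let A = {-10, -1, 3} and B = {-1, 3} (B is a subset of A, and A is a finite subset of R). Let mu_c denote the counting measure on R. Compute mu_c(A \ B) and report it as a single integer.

Counting measure assigns mu_c(E) = |E| (number of elements) when E is finite. For B subset A, A \ B is the set of elements of A not in B, so |A \ B| = |A| - |B|.
|A| = 3, |B| = 2, so mu_c(A \ B) = 3 - 2 = 1.

1


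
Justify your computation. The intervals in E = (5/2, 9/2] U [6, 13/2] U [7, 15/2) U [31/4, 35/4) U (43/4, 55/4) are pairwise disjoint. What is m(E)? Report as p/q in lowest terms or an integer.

For pairwise disjoint intervals, m(union_i I_i) = sum_i m(I_i),
and m is invariant under swapping open/closed endpoints (single points have measure 0).
So m(E) = sum_i (b_i - a_i).
  I_1 has length 9/2 - 5/2 = 2.
  I_2 has length 13/2 - 6 = 1/2.
  I_3 has length 15/2 - 7 = 1/2.
  I_4 has length 35/4 - 31/4 = 1.
  I_5 has length 55/4 - 43/4 = 3.
Summing:
  m(E) = 2 + 1/2 + 1/2 + 1 + 3 = 7.

7


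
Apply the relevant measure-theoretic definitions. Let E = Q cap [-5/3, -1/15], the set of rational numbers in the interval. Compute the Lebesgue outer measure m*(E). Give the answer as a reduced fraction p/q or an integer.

The set Q cap [-5/3, -1/15] is countable (a subset of the countable set Q). Lebesgue outer measure of any countable set is 0: each singleton {q} has m*({q}) = 0, and by countable subadditivity m*(union_k {q_k}) <= sum_k m*({q_k}) = sum_k 0 = 0. The reverse inequality m*(E) >= 0 is automatic. So m*(Q cap [-5/3, -1/15]) = 0.

0


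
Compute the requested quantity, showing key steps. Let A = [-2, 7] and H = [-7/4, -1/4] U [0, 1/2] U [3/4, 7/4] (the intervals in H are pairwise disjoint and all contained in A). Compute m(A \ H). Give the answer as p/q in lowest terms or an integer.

The ambient interval has length m(A) = 7 - (-2) = 9.
Since the holes are disjoint and sit inside A, by finite additivity
  m(H) = sum_i (b_i - a_i), and m(A \ H) = m(A) - m(H).
Computing the hole measures:
  m(H_1) = -1/4 - (-7/4) = 3/2.
  m(H_2) = 1/2 - 0 = 1/2.
  m(H_3) = 7/4 - 3/4 = 1.
Summed: m(H) = 3/2 + 1/2 + 1 = 3.
So m(A \ H) = 9 - 3 = 6.

6


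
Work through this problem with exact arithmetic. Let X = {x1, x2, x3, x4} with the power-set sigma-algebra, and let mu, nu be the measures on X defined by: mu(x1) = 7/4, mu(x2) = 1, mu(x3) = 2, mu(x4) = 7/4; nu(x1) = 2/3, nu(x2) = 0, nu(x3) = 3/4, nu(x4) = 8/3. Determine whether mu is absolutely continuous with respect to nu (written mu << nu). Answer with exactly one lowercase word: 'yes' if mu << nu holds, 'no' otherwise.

mu << nu means: every nu-null measurable set is also mu-null; equivalently, for every atom x, if nu({x}) = 0 then mu({x}) = 0.
Checking each atom:
  x1: nu = 2/3 > 0 -> no constraint.
  x2: nu = 0, mu = 1 > 0 -> violates mu << nu.
  x3: nu = 3/4 > 0 -> no constraint.
  x4: nu = 8/3 > 0 -> no constraint.
The atom(s) x2 violate the condition (nu = 0 but mu > 0). Therefore mu is NOT absolutely continuous w.r.t. nu.

no


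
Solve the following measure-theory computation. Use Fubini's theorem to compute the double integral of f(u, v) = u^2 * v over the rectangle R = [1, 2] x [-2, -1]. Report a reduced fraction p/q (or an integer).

f(u, v) is a tensor product of a function of u and a function of v, and both factors are bounded continuous (hence Lebesgue integrable) on the rectangle, so Fubini's theorem applies:
  integral_R f d(m x m) = (integral_a1^b1 u^2 du) * (integral_a2^b2 v dv).
Inner integral in u: integral_{1}^{2} u^2 du = (2^3 - 1^3)/3
  = 7/3.
Inner integral in v: integral_{-2}^{-1} v dv = ((-1)^2 - (-2)^2)/2
  = -3/2.
Product: (7/3) * (-3/2) = -7/2.

-7/2


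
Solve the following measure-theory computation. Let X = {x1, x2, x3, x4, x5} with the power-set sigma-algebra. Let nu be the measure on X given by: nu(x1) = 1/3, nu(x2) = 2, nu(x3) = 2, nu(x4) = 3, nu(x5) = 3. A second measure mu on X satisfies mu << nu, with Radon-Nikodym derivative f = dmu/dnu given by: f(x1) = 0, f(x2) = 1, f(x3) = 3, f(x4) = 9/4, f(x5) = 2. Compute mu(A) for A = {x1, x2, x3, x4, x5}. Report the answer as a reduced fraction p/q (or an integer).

By the defining property of the Radon-Nikodym derivative, for every measurable set A,
  mu(A) = integral_A f dnu.
Since nu is a discrete measure concentrated on the atoms of X, the integral over A reduces to the sum
  mu(A) = sum_{x in A} f(x) * nu({x}).
Computing each term:
  x1: f(x1) * nu(x1) = 0 * 1/3 = 0.
  x2: f(x2) * nu(x2) = 1 * 2 = 2.
  x3: f(x3) * nu(x3) = 3 * 2 = 6.
  x4: f(x4) * nu(x4) = 9/4 * 3 = 27/4.
  x5: f(x5) * nu(x5) = 2 * 3 = 6.
Summing: mu(A) = 0 + 2 + 6 + 27/4 + 6 = 83/4.

83/4


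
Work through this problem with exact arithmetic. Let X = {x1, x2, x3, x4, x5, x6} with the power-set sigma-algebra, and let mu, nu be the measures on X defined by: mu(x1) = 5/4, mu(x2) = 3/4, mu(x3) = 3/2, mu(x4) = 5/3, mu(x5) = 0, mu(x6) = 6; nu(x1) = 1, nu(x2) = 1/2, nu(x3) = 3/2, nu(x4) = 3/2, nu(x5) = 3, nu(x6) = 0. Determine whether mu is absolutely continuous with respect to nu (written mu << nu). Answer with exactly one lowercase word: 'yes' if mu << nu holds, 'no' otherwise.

mu << nu means: every nu-null measurable set is also mu-null; equivalently, for every atom x, if nu({x}) = 0 then mu({x}) = 0.
Checking each atom:
  x1: nu = 1 > 0 -> no constraint.
  x2: nu = 1/2 > 0 -> no constraint.
  x3: nu = 3/2 > 0 -> no constraint.
  x4: nu = 3/2 > 0 -> no constraint.
  x5: nu = 3 > 0 -> no constraint.
  x6: nu = 0, mu = 6 > 0 -> violates mu << nu.
The atom(s) x6 violate the condition (nu = 0 but mu > 0). Therefore mu is NOT absolutely continuous w.r.t. nu.

no


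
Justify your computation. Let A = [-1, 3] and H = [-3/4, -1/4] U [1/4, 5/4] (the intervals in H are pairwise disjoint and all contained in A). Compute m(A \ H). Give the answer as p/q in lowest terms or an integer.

The ambient interval has length m(A) = 3 - (-1) = 4.
Since the holes are disjoint and sit inside A, by finite additivity
  m(H) = sum_i (b_i - a_i), and m(A \ H) = m(A) - m(H).
Computing the hole measures:
  m(H_1) = -1/4 - (-3/4) = 1/2.
  m(H_2) = 5/4 - 1/4 = 1.
Summed: m(H) = 1/2 + 1 = 3/2.
So m(A \ H) = 4 - 3/2 = 5/2.

5/2


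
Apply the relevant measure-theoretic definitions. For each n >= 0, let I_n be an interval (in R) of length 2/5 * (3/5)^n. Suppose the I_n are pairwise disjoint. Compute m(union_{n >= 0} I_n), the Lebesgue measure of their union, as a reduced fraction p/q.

By countable additivity of the Lebesgue measure on pairwise disjoint measurable sets,
  m(union_{n >= 0} I_n) = sum_{n >= 0} m(I_n) = sum_{n >= 0} a * r^n,
  with a = 2/5 and r = 3/5.
Since 0 < r = 3/5 < 1, the geometric series converges:
  sum_{n >= 0} a * r^n = a / (1 - r).
  = 2/5 / (1 - 3/5)
  = 2/5 / (2/5)
  = 1.

1


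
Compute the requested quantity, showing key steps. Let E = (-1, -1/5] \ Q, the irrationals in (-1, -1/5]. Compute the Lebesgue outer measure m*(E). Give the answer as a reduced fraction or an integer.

The interval I = (-1, -1/5] has m(I) = -1/5 - (-1) = 4/5 (endpoints are measure-zero, so open/closed/half-open agree). Write I = (I cap Q) u (I \ Q). The rationals in I are countable, so m*(I cap Q) = 0 (cover each rational by intervals whose total length is arbitrarily small). By countable subadditivity m*(I) <= m*(I cap Q) + m*(I \ Q), hence m*(I \ Q) >= m(I) = 4/5. The reverse inequality m*(I \ Q) <= m*(I) = 4/5 is trivial since (I \ Q) is a subset of I. Therefore m*(I \ Q) = 4/5.

4/5


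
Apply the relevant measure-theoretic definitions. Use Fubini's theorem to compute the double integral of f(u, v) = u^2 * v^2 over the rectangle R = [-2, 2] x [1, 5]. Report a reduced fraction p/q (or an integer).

f(u, v) is a tensor product of a function of u and a function of v, and both factors are bounded continuous (hence Lebesgue integrable) on the rectangle, so Fubini's theorem applies:
  integral_R f d(m x m) = (integral_a1^b1 u^2 du) * (integral_a2^b2 v^2 dv).
Inner integral in u: integral_{-2}^{2} u^2 du = (2^3 - (-2)^3)/3
  = 16/3.
Inner integral in v: integral_{1}^{5} v^2 dv = (5^3 - 1^3)/3
  = 124/3.
Product: (16/3) * (124/3) = 1984/9.

1984/9


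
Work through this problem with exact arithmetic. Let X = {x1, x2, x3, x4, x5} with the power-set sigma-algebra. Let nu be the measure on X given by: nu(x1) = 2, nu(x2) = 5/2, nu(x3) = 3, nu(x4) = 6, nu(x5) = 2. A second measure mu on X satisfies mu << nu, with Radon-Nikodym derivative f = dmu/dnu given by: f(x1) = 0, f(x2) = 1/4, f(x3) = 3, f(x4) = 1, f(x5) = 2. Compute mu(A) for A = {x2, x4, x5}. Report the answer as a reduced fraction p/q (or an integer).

By the defining property of the Radon-Nikodym derivative, for every measurable set A,
  mu(A) = integral_A f dnu.
Since nu is a discrete measure concentrated on the atoms of X, the integral over A reduces to the sum
  mu(A) = sum_{x in A} f(x) * nu({x}).
Computing each term:
  x2: f(x2) * nu(x2) = 1/4 * 5/2 = 5/8.
  x4: f(x4) * nu(x4) = 1 * 6 = 6.
  x5: f(x5) * nu(x5) = 2 * 2 = 4.
Summing: mu(A) = 5/8 + 6 + 4 = 85/8.

85/8


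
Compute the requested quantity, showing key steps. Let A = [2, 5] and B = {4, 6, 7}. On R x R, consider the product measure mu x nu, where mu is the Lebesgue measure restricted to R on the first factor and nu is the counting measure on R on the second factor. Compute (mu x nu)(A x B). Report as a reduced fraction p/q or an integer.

For a measurable rectangle A x B, the product measure satisfies
  (mu x nu)(A x B) = mu(A) * nu(B).
  mu(A) = 3.
  nu(B) = 3.
  (mu x nu)(A x B) = 3 * 3 = 9.

9


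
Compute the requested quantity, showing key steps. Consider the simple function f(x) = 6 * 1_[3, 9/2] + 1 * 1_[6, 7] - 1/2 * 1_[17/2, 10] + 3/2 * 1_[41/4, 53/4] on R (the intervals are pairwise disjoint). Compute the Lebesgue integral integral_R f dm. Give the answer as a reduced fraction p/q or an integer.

For a simple function f = sum_i c_i * 1_{A_i} with disjoint A_i,
  integral f dm = sum_i c_i * m(A_i).
Lengths of the A_i:
  m(A_1) = 9/2 - 3 = 3/2.
  m(A_2) = 7 - 6 = 1.
  m(A_3) = 10 - 17/2 = 3/2.
  m(A_4) = 53/4 - 41/4 = 3.
Contributions c_i * m(A_i):
  (6) * (3/2) = 9.
  (1) * (1) = 1.
  (-1/2) * (3/2) = -3/4.
  (3/2) * (3) = 9/2.
Total: 9 + 1 - 3/4 + 9/2 = 55/4.

55/4


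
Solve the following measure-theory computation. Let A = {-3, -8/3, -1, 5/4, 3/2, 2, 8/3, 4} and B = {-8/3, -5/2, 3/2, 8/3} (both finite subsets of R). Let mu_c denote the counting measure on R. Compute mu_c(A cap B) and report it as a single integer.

Counting measure on a finite set equals cardinality. mu_c(A cap B) = |A cap B| (elements appearing in both).
Enumerating the elements of A that also lie in B gives 3 element(s).
So mu_c(A cap B) = 3.

3


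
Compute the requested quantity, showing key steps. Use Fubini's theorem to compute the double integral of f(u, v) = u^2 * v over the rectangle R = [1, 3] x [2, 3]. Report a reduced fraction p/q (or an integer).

f(u, v) is a tensor product of a function of u and a function of v, and both factors are bounded continuous (hence Lebesgue integrable) on the rectangle, so Fubini's theorem applies:
  integral_R f d(m x m) = (integral_a1^b1 u^2 du) * (integral_a2^b2 v dv).
Inner integral in u: integral_{1}^{3} u^2 du = (3^3 - 1^3)/3
  = 26/3.
Inner integral in v: integral_{2}^{3} v dv = (3^2 - 2^2)/2
  = 5/2.
Product: (26/3) * (5/2) = 65/3.

65/3


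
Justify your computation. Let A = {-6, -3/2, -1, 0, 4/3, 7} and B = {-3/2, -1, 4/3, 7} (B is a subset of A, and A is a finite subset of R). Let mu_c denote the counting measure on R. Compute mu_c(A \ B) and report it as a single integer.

Counting measure assigns mu_c(E) = |E| (number of elements) when E is finite. For B subset A, A \ B is the set of elements of A not in B, so |A \ B| = |A| - |B|.
|A| = 6, |B| = 4, so mu_c(A \ B) = 6 - 4 = 2.

2


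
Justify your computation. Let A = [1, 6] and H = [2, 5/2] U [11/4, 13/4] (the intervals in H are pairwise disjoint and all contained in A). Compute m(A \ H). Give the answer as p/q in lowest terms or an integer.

The ambient interval has length m(A) = 6 - 1 = 5.
Since the holes are disjoint and sit inside A, by finite additivity
  m(H) = sum_i (b_i - a_i), and m(A \ H) = m(A) - m(H).
Computing the hole measures:
  m(H_1) = 5/2 - 2 = 1/2.
  m(H_2) = 13/4 - 11/4 = 1/2.
Summed: m(H) = 1/2 + 1/2 = 1.
So m(A \ H) = 5 - 1 = 4.

4


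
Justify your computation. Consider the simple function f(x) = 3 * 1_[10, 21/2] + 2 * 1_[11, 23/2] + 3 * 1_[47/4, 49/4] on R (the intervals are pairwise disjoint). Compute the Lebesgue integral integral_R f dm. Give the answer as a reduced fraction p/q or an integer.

For a simple function f = sum_i c_i * 1_{A_i} with disjoint A_i,
  integral f dm = sum_i c_i * m(A_i).
Lengths of the A_i:
  m(A_1) = 21/2 - 10 = 1/2.
  m(A_2) = 23/2 - 11 = 1/2.
  m(A_3) = 49/4 - 47/4 = 1/2.
Contributions c_i * m(A_i):
  (3) * (1/2) = 3/2.
  (2) * (1/2) = 1.
  (3) * (1/2) = 3/2.
Total: 3/2 + 1 + 3/2 = 4.

4


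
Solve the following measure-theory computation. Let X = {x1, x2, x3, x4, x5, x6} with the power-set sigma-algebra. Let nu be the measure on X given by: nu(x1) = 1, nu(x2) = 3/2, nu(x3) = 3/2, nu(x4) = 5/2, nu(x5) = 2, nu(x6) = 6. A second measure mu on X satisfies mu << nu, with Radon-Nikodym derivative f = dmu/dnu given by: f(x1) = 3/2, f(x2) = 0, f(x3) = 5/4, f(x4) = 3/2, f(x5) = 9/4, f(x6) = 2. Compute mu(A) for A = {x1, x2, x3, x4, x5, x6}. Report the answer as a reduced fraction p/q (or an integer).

By the defining property of the Radon-Nikodym derivative, for every measurable set A,
  mu(A) = integral_A f dnu.
Since nu is a discrete measure concentrated on the atoms of X, the integral over A reduces to the sum
  mu(A) = sum_{x in A} f(x) * nu({x}).
Computing each term:
  x1: f(x1) * nu(x1) = 3/2 * 1 = 3/2.
  x2: f(x2) * nu(x2) = 0 * 3/2 = 0.
  x3: f(x3) * nu(x3) = 5/4 * 3/2 = 15/8.
  x4: f(x4) * nu(x4) = 3/2 * 5/2 = 15/4.
  x5: f(x5) * nu(x5) = 9/4 * 2 = 9/2.
  x6: f(x6) * nu(x6) = 2 * 6 = 12.
Summing: mu(A) = 3/2 + 0 + 15/8 + 15/4 + 9/2 + 12 = 189/8.

189/8


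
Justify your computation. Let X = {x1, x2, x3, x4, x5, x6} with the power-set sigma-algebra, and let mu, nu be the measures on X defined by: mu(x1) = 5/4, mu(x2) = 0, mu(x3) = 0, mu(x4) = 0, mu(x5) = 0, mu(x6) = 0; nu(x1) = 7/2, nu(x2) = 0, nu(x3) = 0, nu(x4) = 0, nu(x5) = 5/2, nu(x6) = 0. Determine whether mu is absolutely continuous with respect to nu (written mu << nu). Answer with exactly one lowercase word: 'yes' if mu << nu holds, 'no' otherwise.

mu << nu means: every nu-null measurable set is also mu-null; equivalently, for every atom x, if nu({x}) = 0 then mu({x}) = 0.
Checking each atom:
  x1: nu = 7/2 > 0 -> no constraint.
  x2: nu = 0, mu = 0 -> consistent with mu << nu.
  x3: nu = 0, mu = 0 -> consistent with mu << nu.
  x4: nu = 0, mu = 0 -> consistent with mu << nu.
  x5: nu = 5/2 > 0 -> no constraint.
  x6: nu = 0, mu = 0 -> consistent with mu << nu.
No atom violates the condition. Therefore mu << nu.

yes


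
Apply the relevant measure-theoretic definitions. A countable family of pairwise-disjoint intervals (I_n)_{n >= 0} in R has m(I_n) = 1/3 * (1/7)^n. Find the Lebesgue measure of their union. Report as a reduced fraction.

By countable additivity of the Lebesgue measure on pairwise disjoint measurable sets,
  m(union_{n >= 0} I_n) = sum_{n >= 0} m(I_n) = sum_{n >= 0} a * r^n,
  with a = 1/3 and r = 1/7.
Since 0 < r = 1/7 < 1, the geometric series converges:
  sum_{n >= 0} a * r^n = a / (1 - r).
  = 1/3 / (1 - 1/7)
  = 1/3 / (6/7)
  = 7/18.

7/18


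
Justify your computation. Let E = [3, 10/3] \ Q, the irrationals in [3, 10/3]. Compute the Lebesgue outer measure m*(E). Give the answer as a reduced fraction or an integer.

The interval I = [3, 10/3] has m(I) = 10/3 - 3 = 1/3 (endpoints are measure-zero, so open/closed/half-open agree). Write I = (I cap Q) u (I \ Q). The rationals in I are countable, so m*(I cap Q) = 0 (cover each rational by intervals whose total length is arbitrarily small). By countable subadditivity m*(I) <= m*(I cap Q) + m*(I \ Q), hence m*(I \ Q) >= m(I) = 1/3. The reverse inequality m*(I \ Q) <= m*(I) = 1/3 is trivial since (I \ Q) is a subset of I. Therefore m*(I \ Q) = 1/3.

1/3


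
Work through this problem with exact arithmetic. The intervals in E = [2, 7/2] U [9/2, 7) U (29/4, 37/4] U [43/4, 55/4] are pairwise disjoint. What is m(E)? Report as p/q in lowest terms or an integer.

For pairwise disjoint intervals, m(union_i I_i) = sum_i m(I_i),
and m is invariant under swapping open/closed endpoints (single points have measure 0).
So m(E) = sum_i (b_i - a_i).
  I_1 has length 7/2 - 2 = 3/2.
  I_2 has length 7 - 9/2 = 5/2.
  I_3 has length 37/4 - 29/4 = 2.
  I_4 has length 55/4 - 43/4 = 3.
Summing:
  m(E) = 3/2 + 5/2 + 2 + 3 = 9.

9


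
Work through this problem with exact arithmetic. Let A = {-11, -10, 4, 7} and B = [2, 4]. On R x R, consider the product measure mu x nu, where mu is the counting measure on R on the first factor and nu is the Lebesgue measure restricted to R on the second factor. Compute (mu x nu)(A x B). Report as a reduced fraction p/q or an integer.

For a measurable rectangle A x B, the product measure satisfies
  (mu x nu)(A x B) = mu(A) * nu(B).
  mu(A) = 4.
  nu(B) = 2.
  (mu x nu)(A x B) = 4 * 2 = 8.

8


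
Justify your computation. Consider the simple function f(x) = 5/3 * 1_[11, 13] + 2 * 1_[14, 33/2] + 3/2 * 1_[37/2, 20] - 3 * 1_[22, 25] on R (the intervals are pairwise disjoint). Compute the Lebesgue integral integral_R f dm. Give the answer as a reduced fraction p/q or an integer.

For a simple function f = sum_i c_i * 1_{A_i} with disjoint A_i,
  integral f dm = sum_i c_i * m(A_i).
Lengths of the A_i:
  m(A_1) = 13 - 11 = 2.
  m(A_2) = 33/2 - 14 = 5/2.
  m(A_3) = 20 - 37/2 = 3/2.
  m(A_4) = 25 - 22 = 3.
Contributions c_i * m(A_i):
  (5/3) * (2) = 10/3.
  (2) * (5/2) = 5.
  (3/2) * (3/2) = 9/4.
  (-3) * (3) = -9.
Total: 10/3 + 5 + 9/4 - 9 = 19/12.

19/12


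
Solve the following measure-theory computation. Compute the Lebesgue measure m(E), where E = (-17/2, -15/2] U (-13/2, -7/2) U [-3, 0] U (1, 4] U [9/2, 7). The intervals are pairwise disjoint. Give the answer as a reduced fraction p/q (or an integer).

For pairwise disjoint intervals, m(union_i I_i) = sum_i m(I_i),
and m is invariant under swapping open/closed endpoints (single points have measure 0).
So m(E) = sum_i (b_i - a_i).
  I_1 has length -15/2 - (-17/2) = 1.
  I_2 has length -7/2 - (-13/2) = 3.
  I_3 has length 0 - (-3) = 3.
  I_4 has length 4 - 1 = 3.
  I_5 has length 7 - 9/2 = 5/2.
Summing:
  m(E) = 1 + 3 + 3 + 3 + 5/2 = 25/2.

25/2


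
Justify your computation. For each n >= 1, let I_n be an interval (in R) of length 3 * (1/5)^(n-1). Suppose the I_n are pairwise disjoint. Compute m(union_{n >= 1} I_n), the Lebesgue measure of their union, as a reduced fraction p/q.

By countable additivity of the Lebesgue measure on pairwise disjoint measurable sets,
  m(union_{n >= 1} I_n) = sum_{n >= 1} m(I_n) = sum_{n >= 1} a * r^(n-1),
  with a = 3 and r = 1/5.
Since 0 < r = 1/5 < 1, the geometric series converges:
  sum_{n >= 1} a * r^(n-1) = a / (1 - r).
  = 3 / (1 - 1/5)
  = 3 / (4/5)
  = 15/4.

15/4


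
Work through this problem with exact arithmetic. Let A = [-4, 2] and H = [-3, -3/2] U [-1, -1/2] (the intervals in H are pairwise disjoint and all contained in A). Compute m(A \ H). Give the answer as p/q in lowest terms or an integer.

The ambient interval has length m(A) = 2 - (-4) = 6.
Since the holes are disjoint and sit inside A, by finite additivity
  m(H) = sum_i (b_i - a_i), and m(A \ H) = m(A) - m(H).
Computing the hole measures:
  m(H_1) = -3/2 - (-3) = 3/2.
  m(H_2) = -1/2 - (-1) = 1/2.
Summed: m(H) = 3/2 + 1/2 = 2.
So m(A \ H) = 6 - 2 = 4.

4


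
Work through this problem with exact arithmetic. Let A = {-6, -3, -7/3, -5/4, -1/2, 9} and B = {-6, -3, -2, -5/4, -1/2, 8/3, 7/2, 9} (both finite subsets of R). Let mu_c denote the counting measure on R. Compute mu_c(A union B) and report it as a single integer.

Counting measure on a finite set equals cardinality. By inclusion-exclusion, |A union B| = |A| + |B| - |A cap B|.
|A| = 6, |B| = 8, |A cap B| = 5.
So mu_c(A union B) = 6 + 8 - 5 = 9.

9


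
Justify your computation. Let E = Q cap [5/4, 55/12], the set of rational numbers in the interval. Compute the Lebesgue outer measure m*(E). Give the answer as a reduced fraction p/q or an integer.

The set Q cap [5/4, 55/12] is countable (a subset of the countable set Q). Lebesgue outer measure of any countable set is 0: each singleton {q} has m*({q}) = 0, and by countable subadditivity m*(union_k {q_k}) <= sum_k m*({q_k}) = sum_k 0 = 0. The reverse inequality m*(E) >= 0 is automatic. So m*(Q cap [5/4, 55/12]) = 0.

0


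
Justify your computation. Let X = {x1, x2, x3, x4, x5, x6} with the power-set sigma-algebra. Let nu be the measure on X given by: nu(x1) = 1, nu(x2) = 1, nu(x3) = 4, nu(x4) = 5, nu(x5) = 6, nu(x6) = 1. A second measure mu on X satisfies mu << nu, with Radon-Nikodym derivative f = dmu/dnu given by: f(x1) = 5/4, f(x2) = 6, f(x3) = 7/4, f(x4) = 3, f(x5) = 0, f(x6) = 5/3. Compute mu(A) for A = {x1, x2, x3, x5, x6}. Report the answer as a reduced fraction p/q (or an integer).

By the defining property of the Radon-Nikodym derivative, for every measurable set A,
  mu(A) = integral_A f dnu.
Since nu is a discrete measure concentrated on the atoms of X, the integral over A reduces to the sum
  mu(A) = sum_{x in A} f(x) * nu({x}).
Computing each term:
  x1: f(x1) * nu(x1) = 5/4 * 1 = 5/4.
  x2: f(x2) * nu(x2) = 6 * 1 = 6.
  x3: f(x3) * nu(x3) = 7/4 * 4 = 7.
  x5: f(x5) * nu(x5) = 0 * 6 = 0.
  x6: f(x6) * nu(x6) = 5/3 * 1 = 5/3.
Summing: mu(A) = 5/4 + 6 + 7 + 0 + 5/3 = 191/12.

191/12


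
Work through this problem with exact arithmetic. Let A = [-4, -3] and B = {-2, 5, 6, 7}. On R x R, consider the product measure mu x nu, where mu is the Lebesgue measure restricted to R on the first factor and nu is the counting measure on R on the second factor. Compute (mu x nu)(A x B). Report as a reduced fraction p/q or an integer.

For a measurable rectangle A x B, the product measure satisfies
  (mu x nu)(A x B) = mu(A) * nu(B).
  mu(A) = 1.
  nu(B) = 4.
  (mu x nu)(A x B) = 1 * 4 = 4.

4


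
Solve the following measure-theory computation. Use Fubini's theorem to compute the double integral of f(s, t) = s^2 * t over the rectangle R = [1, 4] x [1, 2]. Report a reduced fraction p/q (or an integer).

f(s, t) is a tensor product of a function of s and a function of t, and both factors are bounded continuous (hence Lebesgue integrable) on the rectangle, so Fubini's theorem applies:
  integral_R f d(m x m) = (integral_a1^b1 s^2 ds) * (integral_a2^b2 t dt).
Inner integral in s: integral_{1}^{4} s^2 ds = (4^3 - 1^3)/3
  = 21.
Inner integral in t: integral_{1}^{2} t dt = (2^2 - 1^2)/2
  = 3/2.
Product: (21) * (3/2) = 63/2.

63/2


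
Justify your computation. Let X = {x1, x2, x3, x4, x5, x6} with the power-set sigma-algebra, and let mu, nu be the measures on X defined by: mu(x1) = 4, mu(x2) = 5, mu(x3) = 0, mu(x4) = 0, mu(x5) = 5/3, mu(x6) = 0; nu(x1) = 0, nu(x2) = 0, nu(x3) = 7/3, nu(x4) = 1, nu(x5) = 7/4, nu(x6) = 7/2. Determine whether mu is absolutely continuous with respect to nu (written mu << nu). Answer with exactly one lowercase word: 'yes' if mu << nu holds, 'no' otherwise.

mu << nu means: every nu-null measurable set is also mu-null; equivalently, for every atom x, if nu({x}) = 0 then mu({x}) = 0.
Checking each atom:
  x1: nu = 0, mu = 4 > 0 -> violates mu << nu.
  x2: nu = 0, mu = 5 > 0 -> violates mu << nu.
  x3: nu = 7/3 > 0 -> no constraint.
  x4: nu = 1 > 0 -> no constraint.
  x5: nu = 7/4 > 0 -> no constraint.
  x6: nu = 7/2 > 0 -> no constraint.
The atom(s) x1, x2 violate the condition (nu = 0 but mu > 0). Therefore mu is NOT absolutely continuous w.r.t. nu.

no


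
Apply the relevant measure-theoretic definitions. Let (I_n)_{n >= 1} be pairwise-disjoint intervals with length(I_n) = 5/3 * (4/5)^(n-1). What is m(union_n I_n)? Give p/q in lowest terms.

By countable additivity of the Lebesgue measure on pairwise disjoint measurable sets,
  m(union_{n >= 1} I_n) = sum_{n >= 1} m(I_n) = sum_{n >= 1} a * r^(n-1),
  with a = 5/3 and r = 4/5.
Since 0 < r = 4/5 < 1, the geometric series converges:
  sum_{n >= 1} a * r^(n-1) = a / (1 - r).
  = 5/3 / (1 - 4/5)
  = 5/3 / (1/5)
  = 25/3.

25/3


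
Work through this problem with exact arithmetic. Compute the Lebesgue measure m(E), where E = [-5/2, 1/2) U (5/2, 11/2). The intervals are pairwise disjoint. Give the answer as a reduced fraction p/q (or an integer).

For pairwise disjoint intervals, m(union_i I_i) = sum_i m(I_i),
and m is invariant under swapping open/closed endpoints (single points have measure 0).
So m(E) = sum_i (b_i - a_i).
  I_1 has length 1/2 - (-5/2) = 3.
  I_2 has length 11/2 - 5/2 = 3.
Summing:
  m(E) = 3 + 3 = 6.

6


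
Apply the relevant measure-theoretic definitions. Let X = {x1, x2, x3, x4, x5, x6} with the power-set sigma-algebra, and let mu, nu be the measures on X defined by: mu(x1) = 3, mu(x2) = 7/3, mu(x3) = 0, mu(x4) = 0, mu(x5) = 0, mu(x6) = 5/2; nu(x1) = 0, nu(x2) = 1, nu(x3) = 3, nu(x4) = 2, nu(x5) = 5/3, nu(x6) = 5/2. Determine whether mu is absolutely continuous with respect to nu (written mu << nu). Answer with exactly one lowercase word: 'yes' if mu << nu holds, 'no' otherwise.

mu << nu means: every nu-null measurable set is also mu-null; equivalently, for every atom x, if nu({x}) = 0 then mu({x}) = 0.
Checking each atom:
  x1: nu = 0, mu = 3 > 0 -> violates mu << nu.
  x2: nu = 1 > 0 -> no constraint.
  x3: nu = 3 > 0 -> no constraint.
  x4: nu = 2 > 0 -> no constraint.
  x5: nu = 5/3 > 0 -> no constraint.
  x6: nu = 5/2 > 0 -> no constraint.
The atom(s) x1 violate the condition (nu = 0 but mu > 0). Therefore mu is NOT absolutely continuous w.r.t. nu.

no


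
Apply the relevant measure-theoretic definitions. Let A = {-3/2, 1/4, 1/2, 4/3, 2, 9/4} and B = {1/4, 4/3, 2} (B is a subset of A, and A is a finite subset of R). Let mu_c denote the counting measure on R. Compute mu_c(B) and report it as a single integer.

Counting measure assigns mu_c(E) = |E| (number of elements) when E is finite.
B has 3 element(s), so mu_c(B) = 3.

3


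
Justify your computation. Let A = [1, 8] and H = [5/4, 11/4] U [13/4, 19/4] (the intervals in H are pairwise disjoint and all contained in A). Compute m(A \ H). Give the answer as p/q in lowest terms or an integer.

The ambient interval has length m(A) = 8 - 1 = 7.
Since the holes are disjoint and sit inside A, by finite additivity
  m(H) = sum_i (b_i - a_i), and m(A \ H) = m(A) - m(H).
Computing the hole measures:
  m(H_1) = 11/4 - 5/4 = 3/2.
  m(H_2) = 19/4 - 13/4 = 3/2.
Summed: m(H) = 3/2 + 3/2 = 3.
So m(A \ H) = 7 - 3 = 4.

4


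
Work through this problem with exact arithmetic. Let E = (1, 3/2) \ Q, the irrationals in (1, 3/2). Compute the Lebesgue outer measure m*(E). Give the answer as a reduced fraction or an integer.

The interval I = (1, 3/2) has m(I) = 3/2 - 1 = 1/2 (endpoints are measure-zero, so open/closed/half-open agree). Write I = (I cap Q) u (I \ Q). The rationals in I are countable, so m*(I cap Q) = 0 (cover each rational by intervals whose total length is arbitrarily small). By countable subadditivity m*(I) <= m*(I cap Q) + m*(I \ Q), hence m*(I \ Q) >= m(I) = 1/2. The reverse inequality m*(I \ Q) <= m*(I) = 1/2 is trivial since (I \ Q) is a subset of I. Therefore m*(I \ Q) = 1/2.

1/2


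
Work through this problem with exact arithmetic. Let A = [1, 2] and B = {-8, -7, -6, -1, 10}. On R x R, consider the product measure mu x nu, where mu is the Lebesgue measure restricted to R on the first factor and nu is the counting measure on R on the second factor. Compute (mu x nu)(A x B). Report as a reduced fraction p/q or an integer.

For a measurable rectangle A x B, the product measure satisfies
  (mu x nu)(A x B) = mu(A) * nu(B).
  mu(A) = 1.
  nu(B) = 5.
  (mu x nu)(A x B) = 1 * 5 = 5.

5


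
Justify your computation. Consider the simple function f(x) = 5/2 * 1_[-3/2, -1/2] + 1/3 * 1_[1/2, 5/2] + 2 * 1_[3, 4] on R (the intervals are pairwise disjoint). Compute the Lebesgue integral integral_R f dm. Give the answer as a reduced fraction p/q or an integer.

For a simple function f = sum_i c_i * 1_{A_i} with disjoint A_i,
  integral f dm = sum_i c_i * m(A_i).
Lengths of the A_i:
  m(A_1) = -1/2 - (-3/2) = 1.
  m(A_2) = 5/2 - 1/2 = 2.
  m(A_3) = 4 - 3 = 1.
Contributions c_i * m(A_i):
  (5/2) * (1) = 5/2.
  (1/3) * (2) = 2/3.
  (2) * (1) = 2.
Total: 5/2 + 2/3 + 2 = 31/6.

31/6


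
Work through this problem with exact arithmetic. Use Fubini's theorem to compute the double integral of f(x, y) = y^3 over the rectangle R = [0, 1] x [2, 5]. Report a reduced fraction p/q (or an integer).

f(x, y) is a tensor product of a function of x and a function of y, and both factors are bounded continuous (hence Lebesgue integrable) on the rectangle, so Fubini's theorem applies:
  integral_R f d(m x m) = (integral_a1^b1 1 dx) * (integral_a2^b2 y^3 dy).
Inner integral in x: integral_{0}^{1} 1 dx = (1^1 - 0^1)/1
  = 1.
Inner integral in y: integral_{2}^{5} y^3 dy = (5^4 - 2^4)/4
  = 609/4.
Product: (1) * (609/4) = 609/4.

609/4


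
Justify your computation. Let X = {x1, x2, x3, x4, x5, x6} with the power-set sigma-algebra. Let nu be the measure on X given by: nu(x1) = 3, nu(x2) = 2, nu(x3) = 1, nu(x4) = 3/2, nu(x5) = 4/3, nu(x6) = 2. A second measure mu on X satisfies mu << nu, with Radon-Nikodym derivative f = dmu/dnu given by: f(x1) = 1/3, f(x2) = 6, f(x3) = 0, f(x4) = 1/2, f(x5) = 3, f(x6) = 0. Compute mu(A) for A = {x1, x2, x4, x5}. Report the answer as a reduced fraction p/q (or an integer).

By the defining property of the Radon-Nikodym derivative, for every measurable set A,
  mu(A) = integral_A f dnu.
Since nu is a discrete measure concentrated on the atoms of X, the integral over A reduces to the sum
  mu(A) = sum_{x in A} f(x) * nu({x}).
Computing each term:
  x1: f(x1) * nu(x1) = 1/3 * 3 = 1.
  x2: f(x2) * nu(x2) = 6 * 2 = 12.
  x4: f(x4) * nu(x4) = 1/2 * 3/2 = 3/4.
  x5: f(x5) * nu(x5) = 3 * 4/3 = 4.
Summing: mu(A) = 1 + 12 + 3/4 + 4 = 71/4.

71/4


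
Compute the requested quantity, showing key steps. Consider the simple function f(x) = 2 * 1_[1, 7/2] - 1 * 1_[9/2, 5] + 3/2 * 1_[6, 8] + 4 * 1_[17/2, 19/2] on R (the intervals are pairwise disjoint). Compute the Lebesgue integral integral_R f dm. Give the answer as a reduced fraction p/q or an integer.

For a simple function f = sum_i c_i * 1_{A_i} with disjoint A_i,
  integral f dm = sum_i c_i * m(A_i).
Lengths of the A_i:
  m(A_1) = 7/2 - 1 = 5/2.
  m(A_2) = 5 - 9/2 = 1/2.
  m(A_3) = 8 - 6 = 2.
  m(A_4) = 19/2 - 17/2 = 1.
Contributions c_i * m(A_i):
  (2) * (5/2) = 5.
  (-1) * (1/2) = -1/2.
  (3/2) * (2) = 3.
  (4) * (1) = 4.
Total: 5 - 1/2 + 3 + 4 = 23/2.

23/2


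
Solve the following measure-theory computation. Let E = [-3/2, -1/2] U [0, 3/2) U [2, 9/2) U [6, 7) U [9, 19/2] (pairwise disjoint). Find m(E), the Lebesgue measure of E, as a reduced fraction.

For pairwise disjoint intervals, m(union_i I_i) = sum_i m(I_i),
and m is invariant under swapping open/closed endpoints (single points have measure 0).
So m(E) = sum_i (b_i - a_i).
  I_1 has length -1/2 - (-3/2) = 1.
  I_2 has length 3/2 - 0 = 3/2.
  I_3 has length 9/2 - 2 = 5/2.
  I_4 has length 7 - 6 = 1.
  I_5 has length 19/2 - 9 = 1/2.
Summing:
  m(E) = 1 + 3/2 + 5/2 + 1 + 1/2 = 13/2.

13/2


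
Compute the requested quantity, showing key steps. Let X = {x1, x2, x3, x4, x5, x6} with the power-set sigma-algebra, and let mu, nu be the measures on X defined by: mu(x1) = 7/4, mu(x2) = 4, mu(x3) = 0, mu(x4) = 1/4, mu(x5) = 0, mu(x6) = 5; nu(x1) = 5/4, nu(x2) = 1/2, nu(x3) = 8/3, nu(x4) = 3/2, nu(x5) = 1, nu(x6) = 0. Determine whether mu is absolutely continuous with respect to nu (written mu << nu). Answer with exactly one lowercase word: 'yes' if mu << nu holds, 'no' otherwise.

mu << nu means: every nu-null measurable set is also mu-null; equivalently, for every atom x, if nu({x}) = 0 then mu({x}) = 0.
Checking each atom:
  x1: nu = 5/4 > 0 -> no constraint.
  x2: nu = 1/2 > 0 -> no constraint.
  x3: nu = 8/3 > 0 -> no constraint.
  x4: nu = 3/2 > 0 -> no constraint.
  x5: nu = 1 > 0 -> no constraint.
  x6: nu = 0, mu = 5 > 0 -> violates mu << nu.
The atom(s) x6 violate the condition (nu = 0 but mu > 0). Therefore mu is NOT absolutely continuous w.r.t. nu.

no


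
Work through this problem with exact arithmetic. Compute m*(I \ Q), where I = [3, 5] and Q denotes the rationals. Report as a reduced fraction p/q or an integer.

The interval I = [3, 5] has m(I) = 5 - 3 = 2 (endpoints are measure-zero, so open/closed/half-open agree). Write I = (I cap Q) u (I \ Q). The rationals in I are countable, so m*(I cap Q) = 0 (cover each rational by intervals whose total length is arbitrarily small). By countable subadditivity m*(I) <= m*(I cap Q) + m*(I \ Q), hence m*(I \ Q) >= m(I) = 2. The reverse inequality m*(I \ Q) <= m*(I) = 2 is trivial since (I \ Q) is a subset of I. Therefore m*(I \ Q) = 2.

2
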